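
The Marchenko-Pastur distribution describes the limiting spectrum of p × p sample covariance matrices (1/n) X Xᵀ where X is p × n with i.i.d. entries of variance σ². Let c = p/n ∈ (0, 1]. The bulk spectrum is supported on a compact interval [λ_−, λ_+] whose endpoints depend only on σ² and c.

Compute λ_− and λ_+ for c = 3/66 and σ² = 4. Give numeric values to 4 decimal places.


c = 3/66 = 0.045455; √c = 0.213201.
λ_− = σ² (1 − √c)² = 4 · (1 − 0.213201)² = 4 · (0.786799)² = 2.476212.
λ_+ = σ² (1 + √c)² = 4 · (1 + 0.213201)² = 4 · (1.213201)² = 5.887424.

Rounded to 4 decimal places: λ_− ≈ 2.4762, λ_+ ≈ 5.8874.


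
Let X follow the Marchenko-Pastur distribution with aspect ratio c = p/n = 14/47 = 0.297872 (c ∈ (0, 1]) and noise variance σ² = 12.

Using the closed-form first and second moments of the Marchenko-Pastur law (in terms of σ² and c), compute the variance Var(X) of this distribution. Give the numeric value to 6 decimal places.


Recall the MP moments m_1 = E[X] = σ² and m_2 = E[X²] = σ⁴ (1 + c).
m_1 = E[X] = σ² = 12, so m_1² = 144.
m_2 = E[X²] = σ⁴ (1 + c) = 144 · (1 + 0.297872) = 144 · 1.297872 = 186.893617.
(Note m_2 − m_1² simplifies to c · σ⁴ = 0.297872 · 144.)

Var(X) = m_2 − m_1² = 186.893617 − 144 = 42.893617.


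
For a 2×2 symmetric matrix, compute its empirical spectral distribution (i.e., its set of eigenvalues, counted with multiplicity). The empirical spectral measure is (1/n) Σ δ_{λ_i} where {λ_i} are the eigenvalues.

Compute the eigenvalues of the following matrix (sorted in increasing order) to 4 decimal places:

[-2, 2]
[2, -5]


Since M is real symmetric, both eigenvalues are real; they are the roots of det(λI − M) = λ² − (tr M) λ + det M.
tr M = -2 + (-5) = -7.
det M = (-2)·(-5) − 2² = 10 − 4 = 6.
Characteristic polynomial: λ² + 7λ + 6 = 0.
Discriminant Δ = (tr M)² − 4·det M = 49 − 24 = 25; √Δ = 5.000000.
λ = (tr M ± √Δ)/2 = (-7 ± 5.000000)/2, giving (tr M − √Δ)/2 = -6.0000 and (tr M + √Δ)/2 = -1.0000.

Eigenvalues sorted in increasing order: [-6.0000, -1.0000].


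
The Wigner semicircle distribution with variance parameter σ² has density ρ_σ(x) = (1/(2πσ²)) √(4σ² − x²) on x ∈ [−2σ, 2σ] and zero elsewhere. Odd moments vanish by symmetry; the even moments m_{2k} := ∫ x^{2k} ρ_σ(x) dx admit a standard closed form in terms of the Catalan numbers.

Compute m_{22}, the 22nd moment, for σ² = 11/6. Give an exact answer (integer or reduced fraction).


By the scaled semicircle moment identity, m_{2k} = σ^{2k} · C_k with k = 11.
C_11 = (1/(k+1)) · C(2k, k) = (1/12) · C(22, 11) = (1/12) · 705432 = 58786.
σ^{2k} = (σ²)^k = (11/6)^11 = 285311670611/362797056.

Therefore m_{22} = σ^{22} · C_11 = (285311670611/362797056) · 58786 = 8386165934269123/181398528.


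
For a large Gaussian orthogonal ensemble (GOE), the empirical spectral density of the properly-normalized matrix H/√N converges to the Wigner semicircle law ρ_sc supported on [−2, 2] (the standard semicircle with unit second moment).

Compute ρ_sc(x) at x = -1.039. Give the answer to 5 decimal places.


ρ_sc(x) = (1/(2π)) √(4 − x²). With x = -1.039:
  4 − x² = 4 − (-1.039)² = 4 − 1.079521 = 2.920479.
  √(4 − x²) = 1.708941.
  1/(2π) = 0.159155.
  ρ_sc(-1.039) = 0.159155 · 1.708941 = 0.271986.

Rounded to 5 decimal places: ρ_sc(-1.039) ≈ 0.27199.


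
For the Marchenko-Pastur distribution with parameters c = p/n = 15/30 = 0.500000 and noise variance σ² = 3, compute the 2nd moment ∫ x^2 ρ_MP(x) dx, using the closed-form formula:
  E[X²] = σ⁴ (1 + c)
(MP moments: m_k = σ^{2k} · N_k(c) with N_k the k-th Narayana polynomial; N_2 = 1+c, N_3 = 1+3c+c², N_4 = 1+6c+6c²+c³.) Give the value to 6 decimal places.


E[X²] = σ⁴ (1 + c) (second MP moment). With σ² = 3 (so σ⁴ = 9) and c = 15/30 = 0.500000: E[X²] = 9 · (1 + 0.500000) = 9 · 1.500000.

So E[X^2] = 13.500000.


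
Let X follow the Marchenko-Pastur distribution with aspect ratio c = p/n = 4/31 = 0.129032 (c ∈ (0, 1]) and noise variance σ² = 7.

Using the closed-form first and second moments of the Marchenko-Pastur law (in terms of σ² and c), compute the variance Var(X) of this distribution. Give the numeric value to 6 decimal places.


Recall the MP moments m_1 = E[X] = σ² and m_2 = E[X²] = σ⁴ (1 + c).
m_1 = E[X] = σ² = 7, so m_1² = 49.
m_2 = E[X²] = σ⁴ (1 + c) = 49 · (1 + 0.129032) = 49 · 1.129032 = 55.322581.
(Note m_2 − m_1² simplifies to c · σ⁴ = 0.129032 · 49.)

Var(X) = m_2 − m_1² = 55.322581 − 49 = 6.322581.


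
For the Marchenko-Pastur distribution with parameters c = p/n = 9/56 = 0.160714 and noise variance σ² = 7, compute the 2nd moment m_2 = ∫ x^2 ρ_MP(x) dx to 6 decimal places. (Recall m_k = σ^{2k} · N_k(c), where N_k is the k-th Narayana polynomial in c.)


E[X²] = σ⁴ (1 + c) (second MP moment). With σ² = 7 (so σ⁴ = 49) and c = 9/56 = 0.160714: E[X²] = 49 · (1 + 0.160714) = 49 · 1.160714.

So E[X^2] = 56.875000.


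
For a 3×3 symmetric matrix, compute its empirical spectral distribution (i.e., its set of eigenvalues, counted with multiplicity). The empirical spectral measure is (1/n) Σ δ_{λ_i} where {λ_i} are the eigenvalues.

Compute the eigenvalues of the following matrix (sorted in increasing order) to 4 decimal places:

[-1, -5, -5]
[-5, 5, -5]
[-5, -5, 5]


Since M is real symmetric, all three eigenvalues are real; they are the roots of det(λI − M) = λ³ − (tr M) λ² + s λ − det M, where s is the sum of the principal 2×2 minors.
tr M = -1 + 5 + 5 = 9.
s = ((-1)·5 − (-5)²) + ((-1)·5 − (-5)²) + (5·5 − (-5)²) = -30 + (-30) + 0 = -60.
det M (expand along row 1) = (-1)·0 − (-5)·(-50) + (-5)·50 = -500.
Characteristic polynomial: λ³ − 9λ² − 60λ + 500 = 0.
Substitute λ = y + (tr M)/3 = y + 3.000000 to remove the quadratic term: y³ + p·y + q = 0 with p = s − (tr M)²/3 = -87.000000 and q = −2(tr M)³/27 + (tr M)·s/3 − det M = 266.000000.
Three real roots ⇒ use the trigonometric (Viète) form: r = 2√(−p/3) = 10.770330, φ = arccos(3q/(p·r)) = arccos(-0.851637) = 2.589897 rad.
y_k = r·cos(φ/3 − 2πk/3) for k = 0, 1, 2 gives y = 7.000000, 3.588723, -10.588723.
λ_k = y_k + 3.000000 gives λ = 10.0000, 6.5887, -7.5887 (check: the sum is 9.0000 = tr M).

Eigenvalues sorted in increasing order: [-7.5887, 6.5887, 10.0000].


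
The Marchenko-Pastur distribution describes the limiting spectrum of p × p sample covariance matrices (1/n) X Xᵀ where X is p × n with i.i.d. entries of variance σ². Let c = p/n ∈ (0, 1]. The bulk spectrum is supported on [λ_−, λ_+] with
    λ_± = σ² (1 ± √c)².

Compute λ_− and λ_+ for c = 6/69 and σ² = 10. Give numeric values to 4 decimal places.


c = 6/69 = 0.086957; √c = 0.294884.
λ_− = σ² (1 − √c)² = 10 · (1 − 0.294884)² = 10 · (0.705116)² = 4.971887.
λ_+ = σ² (1 + √c)² = 10 · (1 + 0.294884)² = 10 · (1.294884)² = 16.767243.

Rounded to 4 decimal places: λ_− ≈ 4.9719, λ_+ ≈ 16.7672.


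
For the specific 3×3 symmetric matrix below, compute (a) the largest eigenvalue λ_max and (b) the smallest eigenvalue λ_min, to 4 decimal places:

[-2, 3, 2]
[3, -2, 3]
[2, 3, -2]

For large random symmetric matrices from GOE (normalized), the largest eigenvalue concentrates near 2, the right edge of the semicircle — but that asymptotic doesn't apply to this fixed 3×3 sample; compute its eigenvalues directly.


Since M is real symmetric, all three eigenvalues are real; they are the roots of det(λI − M) = λ³ − (tr M) λ² + s λ − det M, where s is the sum of the principal 2×2 minors.
tr M = -2 + (-2) + (-2) = -6.
s = ((-2)·(-2) − 3²) + ((-2)·(-2) − 2²) + ((-2)·(-2) − 3²) = -5 + 0 + (-5) = -10.
det M (expand along row 1) = (-2)·(-5) − 3·(-12) + 2·13 = 72.
Characteristic polynomial: λ³ + 6λ² − 10λ − 72 = 0.
Substitute λ = y + (tr M)/3 = y − 2.000000 to remove the quadratic term: y³ + p·y + q = 0 with p = s − (tr M)²/3 = -22.000000 and q = −2(tr M)³/27 + (tr M)·s/3 − det M = -36.000000.
Three real roots ⇒ use the trigonometric (Viète) form: r = 2√(−p/3) = 5.416026, φ = arccos(3q/(p·r)) = arccos(0.906401) = 0.436112 rad.
y_k = r·cos(φ/3 − 2πk/3) for k = 0, 1, 2 gives y = 5.358899, -2.000000, -3.358899.
λ_k = y_k − 2.000000 gives λ = 3.3589, -4.0000, -5.3589 (check: the sum is -6.0000 = tr M).

Hence λ_max = 3.3589 and λ_min = -5.3589.


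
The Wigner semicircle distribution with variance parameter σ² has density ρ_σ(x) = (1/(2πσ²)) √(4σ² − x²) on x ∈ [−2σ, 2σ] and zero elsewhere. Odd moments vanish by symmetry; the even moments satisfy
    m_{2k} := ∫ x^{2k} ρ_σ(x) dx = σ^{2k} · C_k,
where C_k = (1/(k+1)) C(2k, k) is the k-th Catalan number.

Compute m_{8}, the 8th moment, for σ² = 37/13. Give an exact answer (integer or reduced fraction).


By the scaled semicircle moment identity, m_{2k} = σ^{2k} · C_k with k = 4.
C_4 = (1/(k+1)) · C(2k, k) = (1/5) · C(8, 4) = (1/5) · 70 = 14.
σ^{2k} = (σ²)^k = (37/13)^4 = 1874161/28561.

Therefore m_{8} = σ^{8} · C_4 = (1874161/28561) · 14 = 26238254/28561.


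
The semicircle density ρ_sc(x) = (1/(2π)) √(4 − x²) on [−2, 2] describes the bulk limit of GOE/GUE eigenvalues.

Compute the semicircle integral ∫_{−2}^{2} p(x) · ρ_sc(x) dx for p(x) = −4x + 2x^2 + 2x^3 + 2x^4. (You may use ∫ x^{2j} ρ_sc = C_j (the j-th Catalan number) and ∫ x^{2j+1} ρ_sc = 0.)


Write p(x) = Σ a_i x^i, split into monomials and integrate each against ρ_sc separately.
Using ∫ x^{2j} ρ_sc = C_j = (1/(j+1)) C(2j, j) (Catalan numbers) and ∫ x^{2j+1} ρ_sc = 0 (odd monomials vanish by symmetry):
  i = 1 (odd): ∫ x^1 ρ_sc = 0 (vanishes)
  i = 2 (even): a_2 · C_{1} = 2 · 1 = 2
  i = 3 (odd): ∫ x^3 ρ_sc = 0 (vanishes)
  i = 4 (even): a_4 · C_{2} = 2 · 2 = 4

Summing the contributions: ∫_{−2}^{2} p(x) ρ_sc(x) dx = 2 + 4 = 6.


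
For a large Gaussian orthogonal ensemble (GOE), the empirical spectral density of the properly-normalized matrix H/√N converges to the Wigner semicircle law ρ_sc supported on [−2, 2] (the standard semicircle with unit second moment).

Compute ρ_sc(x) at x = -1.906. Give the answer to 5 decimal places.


ρ_sc(x) = (1/(2π)) √(4 − x²). With x = -1.906:
  4 − x² = 4 − (-1.906)² = 4 − 3.632836 = 0.367164.
  √(4 − x²) = 0.605941.
  1/(2π) = 0.159155.
  ρ_sc(-1.906) = 0.159155 · 0.605941 = 0.096438.

Rounded to 5 decimal places: ρ_sc(-1.906) ≈ 0.09644.


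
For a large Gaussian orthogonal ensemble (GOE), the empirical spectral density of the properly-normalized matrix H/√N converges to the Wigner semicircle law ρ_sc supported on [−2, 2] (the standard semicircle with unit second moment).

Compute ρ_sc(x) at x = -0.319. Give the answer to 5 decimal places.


ρ_sc(x) = (1/(2π)) √(4 − x²). With x = -0.319:
  4 − x² = 4 − (-0.319)² = 4 − 0.101761 = 3.898239.
  √(4 − x²) = 1.974396.
  1/(2π) = 0.159155.
  ρ_sc(-0.319) = 0.159155 · 1.974396 = 0.314235.

Rounded to 5 decimal places: ρ_sc(-0.319) ≈ 0.31423.


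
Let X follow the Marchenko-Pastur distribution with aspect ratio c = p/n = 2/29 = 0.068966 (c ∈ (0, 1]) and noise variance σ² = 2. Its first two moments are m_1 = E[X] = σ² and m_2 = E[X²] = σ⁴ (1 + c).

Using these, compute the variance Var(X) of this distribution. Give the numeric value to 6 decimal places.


m_1 = E[X] = σ² = 2, so m_1² = 4.
m_2 = E[X²] = σ⁴ (1 + c) = 4 · (1 + 0.068966) = 4 · 1.068966 = 4.275862.
(Note m_2 − m_1² simplifies to c · σ⁴ = 0.068966 · 4.)

Var(X) = m_2 − m_1² = 4.275862 − 4 = 0.275862.


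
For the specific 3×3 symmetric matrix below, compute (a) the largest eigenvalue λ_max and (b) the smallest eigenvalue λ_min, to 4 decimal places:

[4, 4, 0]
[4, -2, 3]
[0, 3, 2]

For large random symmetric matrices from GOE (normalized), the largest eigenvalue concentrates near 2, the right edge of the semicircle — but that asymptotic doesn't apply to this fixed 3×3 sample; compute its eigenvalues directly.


Since M is real symmetric, all three eigenvalues are real; they are the roots of det(λI − M) = λ³ − (tr M) λ² + s λ − det M, where s is the sum of the principal 2×2 minors.
tr M = 4 + (-2) + 2 = 4.
s = (4·(-2) − 4²) + (4·2 − 0²) + ((-2)·2 − 3²) = -24 + 8 + (-13) = -29.
det M (expand along row 1) = 4·(-13) − 4·8 + 0·12 = -84.
Characteristic polynomial: λ³ − 4λ² − 29λ + 84 = 0.
Substitute λ = y + (tr M)/3 = y + 1.333333 to remove the quadratic term: y³ + p·y + q = 0 with p = s − (tr M)²/3 = -34.333333 and q = −2(tr M)³/27 + (tr M)·s/3 − det M = 40.592593.
Three real roots ⇒ use the trigonometric (Viète) form: r = 2√(−p/3) = 6.765928, φ = arccos(3q/(p·r)) = arccos(-0.524233) = 2.122611 rad.
y_k = r·cos(φ/3 − 2πk/3) for k = 0, 1, 2 gives y = 5.141868, 1.237507, -6.379375.
λ_k = y_k + 1.333333 gives λ = 6.4752, 2.5708, -5.0460 (check: the sum is 4.0000 = tr M).

Hence λ_max = 6.4752 and λ_min = -5.0460.


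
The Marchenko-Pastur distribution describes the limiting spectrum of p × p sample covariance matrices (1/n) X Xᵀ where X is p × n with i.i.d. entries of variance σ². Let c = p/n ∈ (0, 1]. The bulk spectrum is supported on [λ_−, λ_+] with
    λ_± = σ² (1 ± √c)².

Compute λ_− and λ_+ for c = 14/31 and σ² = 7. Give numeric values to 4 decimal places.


c = 14/31 = 0.451613; √c = 0.672022.
λ_− = σ² (1 − √c)² = 7 · (1 − 0.672022)² = 7 · (0.327978)² = 0.752989.
λ_+ = σ² (1 + √c)² = 7 · (1 + 0.672022)² = 7 · (1.672022)² = 19.569591.

Rounded to 4 decimal places: λ_− ≈ 0.7530, λ_+ ≈ 19.5696.


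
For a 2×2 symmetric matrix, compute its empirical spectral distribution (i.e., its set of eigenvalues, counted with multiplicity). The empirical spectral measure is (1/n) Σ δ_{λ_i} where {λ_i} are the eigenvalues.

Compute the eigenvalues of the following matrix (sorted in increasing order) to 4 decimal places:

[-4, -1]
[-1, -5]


Since M is real symmetric, both eigenvalues are real; they are the roots of det(λI − M) = λ² − (tr M) λ + det M.
tr M = -4 + (-5) = -9.
det M = (-4)·(-5) − (-1)² = 20 − 1 = 19.
Characteristic polynomial: λ² + 9λ + 19 = 0.
Discriminant Δ = (tr M)² − 4·det M = 81 − 76 = 5; √Δ = 2.236068.
λ = (tr M ± √Δ)/2 = (-9 ± 2.236068)/2, giving (tr M − √Δ)/2 = -5.6180 and (tr M + √Δ)/2 = -3.3820.

Eigenvalues sorted in increasing order: [-5.6180, -3.3820].


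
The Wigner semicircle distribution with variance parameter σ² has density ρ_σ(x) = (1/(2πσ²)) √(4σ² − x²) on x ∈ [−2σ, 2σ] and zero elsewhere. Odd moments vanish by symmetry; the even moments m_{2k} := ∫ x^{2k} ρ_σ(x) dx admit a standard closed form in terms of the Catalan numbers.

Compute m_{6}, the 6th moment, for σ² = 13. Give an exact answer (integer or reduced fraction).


By the scaled semicircle moment identity, m_{2k} = σ^{2k} · C_k with k = 3.
C_3 = (1/(k+1)) · C(2k, k) = (1/4) · C(6, 3) = (1/4) · 20 = 5.
σ^{2k} = (σ²)^k = (13)^3 = 2197.

Therefore m_{6} = σ^{6} · C_3 = 2197 · 5 = 10985.


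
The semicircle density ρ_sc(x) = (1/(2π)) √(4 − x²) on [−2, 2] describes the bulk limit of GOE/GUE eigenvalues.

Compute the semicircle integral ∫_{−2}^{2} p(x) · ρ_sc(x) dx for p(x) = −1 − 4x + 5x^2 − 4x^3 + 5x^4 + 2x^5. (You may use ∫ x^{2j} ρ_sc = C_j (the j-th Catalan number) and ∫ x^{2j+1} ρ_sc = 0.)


Write p(x) = Σ a_i x^i, split into monomials and integrate each against ρ_sc separately.
Using ∫ x^{2j} ρ_sc = C_j = (1/(j+1)) C(2j, j) (Catalan numbers) and ∫ x^{2j+1} ρ_sc = 0 (odd monomials vanish by symmetry):
  i = 0 (even): a_0 · C_{0} = -1 · 1 = -1
  i = 1 (odd): ∫ x^1 ρ_sc = 0 (vanishes)
  i = 2 (even): a_2 · C_{1} = 5 · 1 = 5
  i = 3 (odd): ∫ x^3 ρ_sc = 0 (vanishes)
  i = 4 (even): a_4 · C_{2} = 5 · 2 = 10
  i = 5 (odd): ∫ x^5 ρ_sc = 0 (vanishes)

Summing the contributions: ∫_{−2}^{2} p(x) ρ_sc(x) dx = (-1) + 5 + 10 = 14.


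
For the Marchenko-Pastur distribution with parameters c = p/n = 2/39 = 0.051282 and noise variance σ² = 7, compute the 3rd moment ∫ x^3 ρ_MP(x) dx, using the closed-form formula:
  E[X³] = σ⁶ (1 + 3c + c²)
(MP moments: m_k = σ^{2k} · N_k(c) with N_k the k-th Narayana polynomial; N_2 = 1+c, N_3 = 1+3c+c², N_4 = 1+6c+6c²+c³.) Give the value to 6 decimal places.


E[X³] = σ⁶ (1 + 3c + c²) (third MP moment). With σ² = 7 (so σ⁶ = 343) and c = 2/39 = 0.051282: E[X³] = 343 · (1 + 3·0.051282 + (0.051282)²) = 343 · 1.156476.

So E[X^3] = 396.671269.


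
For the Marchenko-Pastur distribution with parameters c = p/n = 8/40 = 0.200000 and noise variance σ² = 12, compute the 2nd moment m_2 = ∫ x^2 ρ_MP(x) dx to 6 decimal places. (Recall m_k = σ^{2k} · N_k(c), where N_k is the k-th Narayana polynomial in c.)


E[X²] = σ⁴ (1 + c) (second MP moment). With σ² = 12 (so σ⁴ = 144) and c = 8/40 = 0.200000: E[X²] = 144 · (1 + 0.200000) = 144 · 1.200000.

So E[X^2] = 172.800000.


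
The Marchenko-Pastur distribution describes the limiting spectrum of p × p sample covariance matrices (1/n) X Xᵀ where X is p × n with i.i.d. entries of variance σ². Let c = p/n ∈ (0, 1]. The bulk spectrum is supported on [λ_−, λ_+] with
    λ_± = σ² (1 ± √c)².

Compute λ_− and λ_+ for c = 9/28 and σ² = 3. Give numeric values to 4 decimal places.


c = 9/28 = 0.321429; √c = 0.566947.
λ_− = σ² (1 − √c)² = 3 · (1 − 0.566947)² = 3 · (0.433053)² = 0.562605.
λ_+ = σ² (1 + √c)² = 3 · (1 + 0.566947)² = 3 · (1.566947)² = 7.365966.

Rounded to 4 decimal places: λ_− ≈ 0.5626, λ_+ ≈ 7.3660.


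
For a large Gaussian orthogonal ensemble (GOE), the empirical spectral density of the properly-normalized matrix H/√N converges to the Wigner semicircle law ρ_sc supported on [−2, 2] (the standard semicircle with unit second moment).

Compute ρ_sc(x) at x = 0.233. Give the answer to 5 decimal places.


ρ_sc(x) = (1/(2π)) √(4 − x²). With x = 0.233:
  4 − x² = 4 − (0.233)² = 4 − 0.054289 = 3.945711.
  √(4 − x²) = 1.986381.
  1/(2π) = 0.159155.
  ρ_sc(0.233) = 0.159155 · 1.986381 = 0.316142.

Rounded to 5 decimal places: ρ_sc(0.233) ≈ 0.31614.


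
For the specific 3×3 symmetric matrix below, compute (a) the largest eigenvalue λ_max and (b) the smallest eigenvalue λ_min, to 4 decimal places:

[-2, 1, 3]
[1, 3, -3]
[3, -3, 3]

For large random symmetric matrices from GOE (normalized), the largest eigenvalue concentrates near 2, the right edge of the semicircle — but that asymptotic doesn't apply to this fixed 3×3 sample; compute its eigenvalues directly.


Since M is real symmetric, all three eigenvalues are real; they are the roots of det(λI − M) = λ³ − (tr M) λ² + s λ − det M, where s is the sum of the principal 2×2 minors.
tr M = -2 + 3 + 3 = 4.
s = ((-2)·3 − 1²) + ((-2)·3 − 3²) + (3·3 − (-3)²) = -7 + (-15) + 0 = -22.
det M (expand along row 1) = (-2)·0 − 1·12 + 3·(-12) = -48.
Characteristic polynomial: λ³ − 4λ² − 22λ + 48 = 0.
Substitute λ = y + (tr M)/3 = y + 1.333333 to remove the quadratic term: y³ + p·y + q = 0 with p = s − (tr M)²/3 = -27.333333 and q = −2(tr M)³/27 + (tr M)·s/3 − det M = 13.925926.
Three real roots ⇒ use the trigonometric (Viète) form: r = 2√(−p/3) = 6.036923, φ = arccos(3q/(p·r)) = arccos(-0.253184) = 1.826767 rad.
y_k = r·cos(φ/3 − 2πk/3) for k = 0, 1, 2 gives y = 4.951877, 0.514467, -5.466343.
λ_k = y_k + 1.333333 gives λ = 6.2852, 1.8478, -4.1330 (check: the sum is 4.0000 = tr M).

Hence λ_max = 6.2852 and λ_min = -4.1330.


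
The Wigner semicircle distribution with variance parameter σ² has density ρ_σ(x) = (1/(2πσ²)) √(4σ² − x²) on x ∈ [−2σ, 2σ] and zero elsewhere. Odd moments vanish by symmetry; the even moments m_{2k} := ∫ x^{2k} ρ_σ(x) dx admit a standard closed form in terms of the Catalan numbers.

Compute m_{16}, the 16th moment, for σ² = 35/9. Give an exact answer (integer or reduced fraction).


By the scaled semicircle moment identity, m_{2k} = σ^{2k} · C_k with k = 8.
C_8 = (1/(k+1)) · C(2k, k) = (1/9) · C(16, 8) = (1/9) · 12870 = 1430.
σ^{2k} = (σ²)^k = (35/9)^8 = 2251875390625/43046721.

Therefore m_{16} = σ^{16} · C_8 = (2251875390625/43046721) · 1430 = 3220181808593750/43046721.


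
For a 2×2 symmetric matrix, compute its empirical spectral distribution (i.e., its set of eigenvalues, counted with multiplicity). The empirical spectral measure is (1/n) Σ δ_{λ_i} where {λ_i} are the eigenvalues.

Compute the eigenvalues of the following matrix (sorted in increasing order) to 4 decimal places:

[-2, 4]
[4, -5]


Since M is real symmetric, both eigenvalues are real; they are the roots of det(λI − M) = λ² − (tr M) λ + det M.
tr M = -2 + (-5) = -7.
det M = (-2)·(-5) − 4² = 10 − 16 = -6.
Characteristic polynomial: λ² + 7λ − 6 = 0.
Discriminant Δ = (tr M)² − 4·det M = 49 − (-24) = 73; √Δ = 8.544004.
λ = (tr M ± √Δ)/2 = (-7 ± 8.544004)/2, giving (tr M − √Δ)/2 = -7.7720 and (tr M + √Δ)/2 = 0.7720.

Eigenvalues sorted in increasing order: [-7.7720, 0.7720].


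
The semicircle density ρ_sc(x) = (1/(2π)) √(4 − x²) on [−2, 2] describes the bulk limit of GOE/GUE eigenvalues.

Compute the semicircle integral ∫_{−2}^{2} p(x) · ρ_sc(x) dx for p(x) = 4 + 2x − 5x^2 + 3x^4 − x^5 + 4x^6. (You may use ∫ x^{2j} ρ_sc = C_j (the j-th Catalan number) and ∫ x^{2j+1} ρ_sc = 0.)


Write p(x) = Σ a_i x^i, split into monomials and integrate each against ρ_sc separately.
Using ∫ x^{2j} ρ_sc = C_j = (1/(j+1)) C(2j, j) (Catalan numbers) and ∫ x^{2j+1} ρ_sc = 0 (odd monomials vanish by symmetry):
  i = 0 (even): a_0 · C_{0} = 4 · 1 = 4
  i = 1 (odd): ∫ x^1 ρ_sc = 0 (vanishes)
  i = 2 (even): a_2 · C_{1} = -5 · 1 = -5
  i = 4 (even): a_4 · C_{2} = 3 · 2 = 6
  i = 5 (odd): ∫ x^5 ρ_sc = 0 (vanishes)
  i = 6 (even): a_6 · C_{3} = 4 · 5 = 20

Summing the contributions: ∫_{−2}^{2} p(x) ρ_sc(x) dx = 4 + (-5) + 6 + 20 = 25.


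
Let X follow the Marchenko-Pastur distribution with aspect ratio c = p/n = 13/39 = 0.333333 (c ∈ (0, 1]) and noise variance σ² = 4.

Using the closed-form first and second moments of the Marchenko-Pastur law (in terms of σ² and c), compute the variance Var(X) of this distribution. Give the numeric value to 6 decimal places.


Recall the MP moments m_1 = E[X] = σ² and m_2 = E[X²] = σ⁴ (1 + c).
m_1 = E[X] = σ² = 4, so m_1² = 16.
m_2 = E[X²] = σ⁴ (1 + c) = 16 · (1 + 0.333333) = 16 · 1.333333 = 21.333333.
(Note m_2 − m_1² simplifies to c · σ⁴ = 0.333333 · 16.)

Var(X) = m_2 − m_1² = 21.333333 − 16 = 5.333333.


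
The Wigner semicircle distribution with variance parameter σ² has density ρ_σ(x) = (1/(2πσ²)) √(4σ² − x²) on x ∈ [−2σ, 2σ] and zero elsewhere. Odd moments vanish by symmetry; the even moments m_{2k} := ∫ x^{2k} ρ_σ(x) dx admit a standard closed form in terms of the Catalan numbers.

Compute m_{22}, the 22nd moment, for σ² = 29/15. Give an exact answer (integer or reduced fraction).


By the scaled semicircle moment identity, m_{2k} = σ^{2k} · C_k with k = 11.
C_11 = (1/(k+1)) · C(2k, k) = (1/12) · C(22, 11) = (1/12) · 705432 = 58786.
σ^{2k} = (σ²)^k = (29/15)^11 = 12200509765705829/8649755859375.

Therefore m_{22} = σ^{22} · C_11 = (12200509765705829/8649755859375) · 58786 = 717219167086782863594/8649755859375.


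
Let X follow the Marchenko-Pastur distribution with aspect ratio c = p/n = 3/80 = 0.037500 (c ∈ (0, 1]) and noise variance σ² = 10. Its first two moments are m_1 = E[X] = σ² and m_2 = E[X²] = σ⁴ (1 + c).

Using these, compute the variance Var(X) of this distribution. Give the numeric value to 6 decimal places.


m_1 = E[X] = σ² = 10, so m_1² = 100.
m_2 = E[X²] = σ⁴ (1 + c) = 100 · (1 + 0.037500) = 100 · 1.037500 = 103.750000.
(Note m_2 − m_1² simplifies to c · σ⁴ = 0.037500 · 100.)

Var(X) = m_2 − m_1² = 103.750000 − 100 = 3.750000.


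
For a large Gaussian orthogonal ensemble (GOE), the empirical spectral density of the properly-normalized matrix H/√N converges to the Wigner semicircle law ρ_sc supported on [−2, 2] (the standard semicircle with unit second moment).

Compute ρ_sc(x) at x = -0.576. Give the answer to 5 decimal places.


ρ_sc(x) = (1/(2π)) √(4 − x²). With x = -0.576:
  4 − x² = 4 − (-0.576)² = 4 − 0.331776 = 3.668224.
  √(4 − x²) = 1.915261.
  1/(2π) = 0.159155.
  ρ_sc(-0.576) = 0.159155 · 1.915261 = 0.304823.

Rounded to 5 decimal places: ρ_sc(-0.576) ≈ 0.30482.


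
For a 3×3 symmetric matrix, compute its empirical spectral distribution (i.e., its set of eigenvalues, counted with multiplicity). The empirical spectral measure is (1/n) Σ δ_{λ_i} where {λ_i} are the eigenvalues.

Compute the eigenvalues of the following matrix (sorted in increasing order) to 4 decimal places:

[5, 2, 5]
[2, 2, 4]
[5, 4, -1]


Since M is real symmetric, all three eigenvalues are real; they are the roots of det(λI − M) = λ³ − (tr M) λ² + s λ − det M, where s is the sum of the principal 2×2 minors.
tr M = 5 + 2 + (-1) = 6.
s = (5·2 − 2²) + (5·(-1) − 5²) + (2·(-1) − 4²) = 6 + (-30) + (-18) = -42.
det M (expand along row 1) = 5·(-18) − 2·(-22) + 5·(-2) = -56.
Characteristic polynomial: λ³ − 6λ² − 42λ + 56 = 0.
Substitute λ = y + (tr M)/3 = y + 2.000000 to remove the quadratic term: y³ + p·y + q = 0 with p = s − (tr M)²/3 = -54.000000 and q = −2(tr M)³/27 + (tr M)·s/3 − det M = -44.000000.
Three real roots ⇒ use the trigonometric (Viète) form: r = 2√(−p/3) = 8.485281, φ = arccos(3q/(p·r)) = arccos(0.288081) = 1.278575 rad.
y_k = r·cos(φ/3 − 2πk/3) for k = 0, 1, 2 gives y = 7.726246, -0.825222, -6.901024.
λ_k = y_k + 2.000000 gives λ = 9.7262, 1.1748, -4.9010 (check: the sum is 6.0000 = tr M).

Eigenvalues sorted in increasing order: [-4.9010, 1.1748, 9.7262].


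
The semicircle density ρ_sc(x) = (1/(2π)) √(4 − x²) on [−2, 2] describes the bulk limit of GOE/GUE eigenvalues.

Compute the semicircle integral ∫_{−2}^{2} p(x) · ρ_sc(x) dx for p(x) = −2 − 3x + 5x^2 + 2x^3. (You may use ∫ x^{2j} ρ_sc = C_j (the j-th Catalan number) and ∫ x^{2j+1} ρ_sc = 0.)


Write p(x) = Σ a_i x^i, split into monomials and integrate each against ρ_sc separately.
Using ∫ x^{2j} ρ_sc = C_j = (1/(j+1)) C(2j, j) (Catalan numbers) and ∫ x^{2j+1} ρ_sc = 0 (odd monomials vanish by symmetry):
  i = 0 (even): a_0 · C_{0} = -2 · 1 = -2
  i = 1 (odd): ∫ x^1 ρ_sc = 0 (vanishes)
  i = 2 (even): a_2 · C_{1} = 5 · 1 = 5
  i = 3 (odd): ∫ x^3 ρ_sc = 0 (vanishes)

Summing the contributions: ∫_{−2}^{2} p(x) ρ_sc(x) dx = (-2) + 5 = 3.


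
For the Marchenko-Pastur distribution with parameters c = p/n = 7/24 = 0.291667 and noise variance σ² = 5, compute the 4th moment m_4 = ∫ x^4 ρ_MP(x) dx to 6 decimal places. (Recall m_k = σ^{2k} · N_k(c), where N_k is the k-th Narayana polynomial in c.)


E[X⁴] = σ⁸ (1 + 6c + 6c² + c³) (fourth MP moment). With σ² = 5 (so σ⁸ = 625) and c = 7/24 = 0.291667: E[X⁴] = 625 · (1 + 6·0.291667 + 6·(0.291667)² + (0.291667)³) = 625 · 3.285229.

So E[X^4] = 2053.267867.


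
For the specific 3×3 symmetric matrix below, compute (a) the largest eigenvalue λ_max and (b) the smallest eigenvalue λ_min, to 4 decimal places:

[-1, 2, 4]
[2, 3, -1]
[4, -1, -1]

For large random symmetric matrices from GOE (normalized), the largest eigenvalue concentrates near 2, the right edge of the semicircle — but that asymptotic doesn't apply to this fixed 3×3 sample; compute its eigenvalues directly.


Since M is real symmetric, all three eigenvalues are real; they are the roots of det(λI − M) = λ³ − (tr M) λ² + s λ − det M, where s is the sum of the principal 2×2 minors.
tr M = -1 + 3 + (-1) = 1.
s = ((-1)·3 − 2²) + ((-1)·(-1) − 4²) + (3·(-1) − (-1)²) = -7 + (-15) + (-4) = -26.
det M (expand along row 1) = (-1)·(-4) − 2·2 + 4·(-14) = -56.
Characteristic polynomial: λ³ − λ² − 26λ + 56 = 0.
Substitute λ = y + (tr M)/3 = y + 0.333333 to remove the quadratic term: y³ + p·y + q = 0 with p = s − (tr M)²/3 = -26.333333 and q = −2(tr M)³/27 + (tr M)·s/3 − det M = 47.259259.
Three real roots ⇒ use the trigonometric (Viète) form: r = 2√(−p/3) = 5.925463, φ = arccos(3q/(p·r)) = arccos(-0.908615) = 2.710753 rad.
y_k = r·cos(φ/3 − 2πk/3) for k = 0, 1, 2 gives y = 3.666667, 2.197796, -5.864462.
λ_k = y_k + 0.333333 gives λ = 4.0000, 2.5311, -5.5311 (check: the sum is 1.0000 = tr M).

Hence λ_max = 4.0000 and λ_min = -5.5311.


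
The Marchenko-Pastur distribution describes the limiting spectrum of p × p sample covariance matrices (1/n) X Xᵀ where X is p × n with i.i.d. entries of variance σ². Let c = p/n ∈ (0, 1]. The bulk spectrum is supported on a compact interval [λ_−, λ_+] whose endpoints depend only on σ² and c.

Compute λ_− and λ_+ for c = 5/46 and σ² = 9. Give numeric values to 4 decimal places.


c = 5/46 = 0.108696; √c = 0.329690.
λ_− = σ² (1 − √c)² = 9 · (1 − 0.329690)² = 9 · (0.670310)² = 4.043837.
λ_+ = σ² (1 + √c)² = 9 · (1 + 0.329690)² = 9 · (1.329690)² = 15.912685.

Rounded to 4 decimal places: λ_− ≈ 4.0438, λ_+ ≈ 15.9127.


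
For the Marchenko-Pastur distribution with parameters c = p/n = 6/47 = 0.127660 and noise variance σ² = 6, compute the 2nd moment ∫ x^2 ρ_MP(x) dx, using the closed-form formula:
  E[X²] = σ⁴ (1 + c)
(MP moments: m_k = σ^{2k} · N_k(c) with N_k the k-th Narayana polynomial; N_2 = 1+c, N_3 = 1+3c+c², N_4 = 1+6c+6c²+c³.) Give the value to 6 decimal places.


E[X²] = σ⁴ (1 + c) (second MP moment). With σ² = 6 (so σ⁴ = 36) and c = 6/47 = 0.127660: E[X²] = 36 · (1 + 0.127660) = 36 · 1.127660.

So E[X^2] = 40.595745.


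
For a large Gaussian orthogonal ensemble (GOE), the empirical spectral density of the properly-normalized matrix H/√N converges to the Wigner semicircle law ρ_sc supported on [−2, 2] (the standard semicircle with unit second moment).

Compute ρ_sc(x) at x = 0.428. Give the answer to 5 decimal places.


ρ_sc(x) = (1/(2π)) √(4 − x²). With x = 0.428:
  4 − x² = 4 − (0.428)² = 4 − 0.183184 = 3.816816.
  √(4 − x²) = 1.953667.
  1/(2π) = 0.159155.
  ρ_sc(0.428) = 0.159155 · 1.953667 = 0.310936.

Rounded to 5 decimal places: ρ_sc(0.428) ≈ 0.31094.


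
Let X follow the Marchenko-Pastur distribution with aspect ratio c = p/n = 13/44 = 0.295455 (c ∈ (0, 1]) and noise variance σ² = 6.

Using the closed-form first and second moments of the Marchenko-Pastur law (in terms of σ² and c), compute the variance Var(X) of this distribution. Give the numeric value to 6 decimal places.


Recall the MP moments m_1 = E[X] = σ² and m_2 = E[X²] = σ⁴ (1 + c).
m_1 = E[X] = σ² = 6, so m_1² = 36.
m_2 = E[X²] = σ⁴ (1 + c) = 36 · (1 + 0.295455) = 36 · 1.295455 = 46.636364.
(Note m_2 − m_1² simplifies to c · σ⁴ = 0.295455 · 36.)

Var(X) = m_2 − m_1² = 46.636364 − 36 = 10.636364.


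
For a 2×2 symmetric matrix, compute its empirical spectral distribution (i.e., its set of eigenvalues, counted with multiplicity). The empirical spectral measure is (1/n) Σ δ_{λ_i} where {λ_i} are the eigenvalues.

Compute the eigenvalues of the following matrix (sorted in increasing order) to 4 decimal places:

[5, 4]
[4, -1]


Since M is real symmetric, both eigenvalues are real; they are the roots of det(λI − M) = λ² − (tr M) λ + det M.
tr M = 5 + (-1) = 4.
det M = 5·(-1) − 4² = -5 − 16 = -21.
Characteristic polynomial: λ² − 4λ − 21 = 0.
Discriminant Δ = (tr M)² − 4·det M = 16 − (-84) = 100; √Δ = 10.000000.
λ = (tr M ± √Δ)/2 = (4 ± 10.000000)/2, giving (tr M − √Δ)/2 = -3.0000 and (tr M + √Δ)/2 = 7.0000.

Eigenvalues sorted in increasing order: [-3.0000, 7.0000].


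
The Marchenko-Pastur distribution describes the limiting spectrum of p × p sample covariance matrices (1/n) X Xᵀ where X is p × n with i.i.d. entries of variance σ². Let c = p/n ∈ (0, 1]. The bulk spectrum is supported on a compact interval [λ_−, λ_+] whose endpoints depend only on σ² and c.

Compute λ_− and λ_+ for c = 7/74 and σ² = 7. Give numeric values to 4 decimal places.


c = 7/74 = 0.094595; √c = 0.307562.
λ_− = σ² (1 − √c)² = 7 · (1 − 0.307562)² = 7 · (0.692438)² = 3.356289.
λ_+ = σ² (1 + √c)² = 7 · (1 + 0.307562)² = 7 · (1.307562)² = 11.968035.

Rounded to 4 decimal places: λ_− ≈ 3.3563, λ_+ ≈ 11.9680.


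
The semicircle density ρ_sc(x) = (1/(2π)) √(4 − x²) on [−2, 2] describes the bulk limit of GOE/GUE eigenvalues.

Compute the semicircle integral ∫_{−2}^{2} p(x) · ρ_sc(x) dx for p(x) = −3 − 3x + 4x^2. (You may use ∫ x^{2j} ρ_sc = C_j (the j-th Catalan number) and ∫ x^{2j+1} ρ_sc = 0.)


Write p(x) = Σ a_i x^i, split into monomials and integrate each against ρ_sc separately.
Using ∫ x^{2j} ρ_sc = C_j = (1/(j+1)) C(2j, j) (Catalan numbers) and ∫ x^{2j+1} ρ_sc = 0 (odd monomials vanish by symmetry):
  i = 0 (even): a_0 · C_{0} = -3 · 1 = -3
  i = 1 (odd): ∫ x^1 ρ_sc = 0 (vanishes)
  i = 2 (even): a_2 · C_{1} = 4 · 1 = 4

Summing the contributions: ∫_{−2}^{2} p(x) ρ_sc(x) dx = (-3) + 4 = 1.


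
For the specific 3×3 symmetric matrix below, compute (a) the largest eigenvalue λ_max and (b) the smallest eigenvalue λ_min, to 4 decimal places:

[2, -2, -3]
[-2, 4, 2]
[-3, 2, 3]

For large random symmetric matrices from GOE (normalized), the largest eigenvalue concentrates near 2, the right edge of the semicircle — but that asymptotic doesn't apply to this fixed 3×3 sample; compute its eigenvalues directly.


Since M is real symmetric, all three eigenvalues are real; they are the roots of det(λI − M) = λ³ − (tr M) λ² + s λ − det M, where s is the sum of the principal 2×2 minors.
tr M = 2 + 4 + 3 = 9.
s = (2·4 − (-2)²) + (2·3 − (-3)²) + (4·3 − 2²) = 4 + (-3) + 8 = 9.
det M (expand along row 1) = 2·8 − (-2)·0 + (-3)·8 = -8.
Characteristic polynomial: λ³ − 9λ² + 9λ + 8 = 0.
Substitute λ = y + (tr M)/3 = y + 3.000000 to remove the quadratic term: y³ + p·y + q = 0 with p = s − (tr M)²/3 = -18.000000 and q = −2(tr M)³/27 + (tr M)·s/3 − det M = -19.000000.
Three real roots ⇒ use the trigonometric (Viète) form: r = 2√(−p/3) = 4.898979, φ = arccos(3q/(p·r)) = arccos(0.646393) = 0.867949 rad.
y_k = r·cos(φ/3 − 2πk/3) for k = 0, 1, 2 gives y = 4.695374, -1.137275, -3.558099.
λ_k = y_k + 3.000000 gives λ = 7.6954, 1.8627, -0.5581 (check: the sum is 9.0000 = tr M).

Hence λ_max = 7.6954 and λ_min = -0.5581.


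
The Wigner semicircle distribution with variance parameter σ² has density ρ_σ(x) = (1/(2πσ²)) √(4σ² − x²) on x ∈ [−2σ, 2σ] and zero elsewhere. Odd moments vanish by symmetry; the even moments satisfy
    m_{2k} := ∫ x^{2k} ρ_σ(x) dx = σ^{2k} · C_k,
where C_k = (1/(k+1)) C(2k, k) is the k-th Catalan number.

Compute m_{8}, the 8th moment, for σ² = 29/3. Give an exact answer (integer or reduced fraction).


By the scaled semicircle moment identity, m_{2k} = σ^{2k} · C_k with k = 4.
C_4 = (1/(k+1)) · C(2k, k) = (1/5) · C(8, 4) = (1/5) · 70 = 14.
σ^{2k} = (σ²)^k = (29/3)^4 = 707281/81.

Therefore m_{8} = σ^{8} · C_4 = (707281/81) · 14 = 9901934/81.


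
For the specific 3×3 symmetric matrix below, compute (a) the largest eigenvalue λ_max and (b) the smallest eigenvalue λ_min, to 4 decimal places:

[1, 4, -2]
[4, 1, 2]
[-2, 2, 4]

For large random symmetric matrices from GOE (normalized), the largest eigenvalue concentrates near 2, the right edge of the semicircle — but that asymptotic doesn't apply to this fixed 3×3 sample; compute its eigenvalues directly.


Since M is real symmetric, all three eigenvalues are real; they are the roots of det(λI − M) = λ³ − (tr M) λ² + s λ − det M, where s is the sum of the principal 2×2 minors.
tr M = 1 + 1 + 4 = 6.
s = (1·1 − 4²) + (1·4 − (-2)²) + (1·4 − 2²) = -15 + 0 + 0 = -15.
det M (expand along row 1) = 1·0 − 4·20 + (-2)·10 = -100.
Characteristic polynomial: λ³ − 6λ² − 15λ + 100 = 0.
Substitute λ = y + (tr M)/3 = y + 2.000000 to remove the quadratic term: y³ + p·y + q = 0 with p = s − (tr M)²/3 = -27.000000 and q = −2(tr M)³/27 + (tr M)·s/3 − det M = 54.000000.
Three real roots ⇒ use the trigonometric (Viète) form: r = 2√(−p/3) = 6.000000, φ = arccos(3q/(p·r)) = arccos(-1.000000) = 3.141593 rad.
y_k = r·cos(φ/3 − 2πk/3) for k = 0, 1, 2 gives y = 3.000000, 3.000000, -6.000000.
λ_k = y_k + 2.000000 gives λ = 5.0000, 5.0000, -4.0000 (check: the sum is 6.0000 = tr M).

Hence λ_max = 5.0000 and λ_min = -4.0000.


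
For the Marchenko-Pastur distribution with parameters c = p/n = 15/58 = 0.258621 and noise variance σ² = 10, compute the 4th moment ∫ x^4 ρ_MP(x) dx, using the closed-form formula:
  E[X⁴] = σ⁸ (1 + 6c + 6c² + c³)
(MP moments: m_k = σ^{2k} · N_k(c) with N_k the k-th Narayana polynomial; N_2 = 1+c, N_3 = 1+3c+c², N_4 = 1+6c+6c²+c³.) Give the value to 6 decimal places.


E[X⁴] = σ⁸ (1 + 6c + 6c² + c³) (fourth MP moment). With σ² = 10 (so σ⁸ = 10000) and c = 15/58 = 0.258621: E[X⁴] = 10000 · (1 + 6·0.258621 + 6·(0.258621)² + (0.258621)³) = 10000 · 2.970330.

So E[X^4] = 29703.298618.


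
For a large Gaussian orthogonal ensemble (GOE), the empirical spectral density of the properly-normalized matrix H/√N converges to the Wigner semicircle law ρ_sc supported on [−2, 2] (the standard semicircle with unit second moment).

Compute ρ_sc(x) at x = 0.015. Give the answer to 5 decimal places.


ρ_sc(x) = (1/(2π)) √(4 − x²). With x = 0.015:
  4 − x² = 4 − (0.015)² = 4 − 0.000225 = 3.999775.
  √(4 − x²) = 1.999944.
  1/(2π) = 0.159155.
  ρ_sc(0.015) = 0.159155 · 1.999944 = 0.318301.

Rounded to 5 decimal places: ρ_sc(0.015) ≈ 0.31830.


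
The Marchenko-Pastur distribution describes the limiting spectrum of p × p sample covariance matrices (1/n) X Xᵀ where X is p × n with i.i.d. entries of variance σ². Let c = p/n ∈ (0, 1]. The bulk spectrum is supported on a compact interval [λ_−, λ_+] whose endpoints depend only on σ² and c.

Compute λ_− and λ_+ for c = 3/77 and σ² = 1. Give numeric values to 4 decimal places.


c = 3/77 = 0.038961; √c = 0.197386.
λ_− = σ² (1 − √c)² = 1 · (1 − 0.197386)² = 1 · (0.802614)² = 0.644190.
λ_+ = σ² (1 + √c)² = 1 · (1 + 0.197386)² = 1 · (1.197386)² = 1.433732.

Rounded to 4 decimal places: λ_− ≈ 0.6442, λ_+ ≈ 1.4337.


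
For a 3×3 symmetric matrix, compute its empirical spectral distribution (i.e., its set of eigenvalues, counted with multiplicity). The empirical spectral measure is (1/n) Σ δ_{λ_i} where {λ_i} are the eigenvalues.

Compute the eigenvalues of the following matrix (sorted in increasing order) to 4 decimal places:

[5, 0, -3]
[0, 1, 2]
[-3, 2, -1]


Since M is real symmetric, all three eigenvalues are real; they are the roots of det(λI − M) = λ³ − (tr M) λ² + s λ − det M, where s is the sum of the principal 2×2 minors.
tr M = 5 + 1 + (-1) = 5.
s = (5·1 − 0²) + (5·(-1) − (-3)²) + (1·(-1) − 2²) = 5 + (-14) + (-5) = -14.
det M (expand along row 1) = 5·(-5) − 0·6 + (-3)·3 = -34.
Characteristic polynomial: λ³ − 5λ² − 14λ + 34 = 0.
Substitute λ = y + (tr M)/3 = y + 1.666667 to remove the quadratic term: y³ + p·y + q = 0 with p = s − (tr M)²/3 = -22.333333 and q = −2(tr M)³/27 + (tr M)·s/3 − det M = 1.407407.
Three real roots ⇒ use the trigonometric (Viète) form: r = 2√(−p/3) = 5.456902, φ = arccos(3q/(p·r)) = arccos(-0.034645) = 1.605448 rad.
y_k = r·cos(φ/3 − 2πk/3) for k = 0, 1, 2 gives y = 4.693986, 0.063029, -4.757015.
λ_k = y_k + 1.666667 gives λ = 6.3607, 1.7297, -3.0903 (check: the sum is 5.0000 = tr M).

Eigenvalues sorted in increasing order: [-3.0903, 1.7297, 6.3607].
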